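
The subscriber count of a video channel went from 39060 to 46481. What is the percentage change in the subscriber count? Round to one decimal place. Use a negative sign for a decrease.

Change: 46481 − 39060 = 7421.
Relative to the original: 7421 ÷ 39060 ≈ 19.0%.

19.0%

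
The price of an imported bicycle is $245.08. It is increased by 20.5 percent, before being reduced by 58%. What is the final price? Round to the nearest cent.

20.5% increase: $245.08 × 1.205 = $295.3214.
After the 58% decrease: $295.3214 × 0.42 = $124.034988 ≈ $124.03.

$124.03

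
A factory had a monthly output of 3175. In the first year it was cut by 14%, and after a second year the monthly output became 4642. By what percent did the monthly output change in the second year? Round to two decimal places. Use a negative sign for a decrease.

70.01%

After the first year: 3175 × 0.86 = 2730.5.
Second-year multiplier: 4642 ÷ 2730.5 ≈ 1.700055.
That is a change of 70.01%.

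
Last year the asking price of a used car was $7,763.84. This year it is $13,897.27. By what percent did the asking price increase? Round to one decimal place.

Change: $13,897.27 − $7,763.84 = $6,133.43.
Relative to the original: $6,133.43 ÷ $7,763.84 ≈ 79.0%.
So the asking price increased by 79.0%.

79.0%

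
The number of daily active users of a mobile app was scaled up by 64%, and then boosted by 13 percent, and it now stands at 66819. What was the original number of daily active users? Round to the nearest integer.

36056

The overall multiplier applied was 1.64 × 1.13 = 1.8532.
So the original number of daily active users was 66819 ÷ 1.8532 ≈ 36056.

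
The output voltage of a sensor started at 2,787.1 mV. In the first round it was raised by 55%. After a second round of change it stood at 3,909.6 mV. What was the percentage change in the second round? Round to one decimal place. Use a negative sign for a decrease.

After the first round: 2,787.1 × 1.55 = 4320.005.
Second-round multiplier: 3,909.6 ÷ 4320.005 ≈ 0.905.
That is a change of -9.5%.

-9.5%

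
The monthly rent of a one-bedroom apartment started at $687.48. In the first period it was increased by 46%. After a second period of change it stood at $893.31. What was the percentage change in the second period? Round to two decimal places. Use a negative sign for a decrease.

-11.00%

After the first period: $687.48 × 1.46 = $1003.7208.
Second-period multiplier: $893.31 ÷ $1003.7208 ≈ 0.889998.
That is a change of -11.00%.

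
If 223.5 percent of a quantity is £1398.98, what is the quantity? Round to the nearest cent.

£625.94

£1398.98 ÷ 2.235 ≈ £625.94.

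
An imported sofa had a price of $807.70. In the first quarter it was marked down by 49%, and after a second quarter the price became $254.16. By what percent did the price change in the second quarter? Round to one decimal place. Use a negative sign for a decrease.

After the first quarter: $807.70 × 0.51 = $411.927.
Second-quarter multiplier: $254.16 ÷ $411.927 ≈ 0.617.
That is a change of -38.3%.

-38.3%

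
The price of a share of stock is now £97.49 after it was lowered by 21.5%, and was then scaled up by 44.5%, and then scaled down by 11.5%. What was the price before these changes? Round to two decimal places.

£97.11

The overall multiplier applied was 0.785 × 1.445 × 0.885 = 1.003877625.
So the original price was £97.49 ÷ 1.003877625 ≈ £97.11.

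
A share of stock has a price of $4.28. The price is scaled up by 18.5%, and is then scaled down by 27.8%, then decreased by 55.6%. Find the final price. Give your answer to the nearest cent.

Each change multiplies by a factor: 1.185 × 0.722 × 0.444 = 0.37987308.
$4.28 × 0.37987308 = $1.6258567824 ≈ $1.63.

$1.63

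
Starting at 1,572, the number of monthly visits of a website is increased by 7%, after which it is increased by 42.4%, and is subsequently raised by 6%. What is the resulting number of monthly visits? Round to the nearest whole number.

2,539

Each change multiplies by a factor: 1.07 × 1.424 × 1.06 = 1.6151008.
1,572 × 1.6151008 = 2538.9384576 ≈ 2,539.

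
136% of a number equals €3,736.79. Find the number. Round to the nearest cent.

€2,747.64

€3,736.79 ÷ 1.36 ≈ €2,747.64.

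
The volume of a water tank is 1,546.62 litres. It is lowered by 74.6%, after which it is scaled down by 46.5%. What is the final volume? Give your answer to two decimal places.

210.17 litres

After the 74.6% decrease: 1,546.62 × 0.254 = 392.84148.
46.5% decrease: 392.84148 × 0.535 = 210.1701918 ≈ 210.17.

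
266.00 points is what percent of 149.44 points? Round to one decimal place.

178.0%

266.00 points ÷ 149.44 points ≈ 178.0%.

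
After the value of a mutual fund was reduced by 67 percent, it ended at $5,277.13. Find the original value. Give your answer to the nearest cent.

$15,991.30

The overall multiplier applied was 0.33.
So the original value was $5,277.13 ÷ 0.33 ≈ $15,991.30.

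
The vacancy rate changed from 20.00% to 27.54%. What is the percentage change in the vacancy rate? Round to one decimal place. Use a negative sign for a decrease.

The change is 27.54 − 20.00 = 7.54 percentage points.
Relative to the original 20.00%, that is 7.54 ÷ 20.00 = 37.7%.

37.7%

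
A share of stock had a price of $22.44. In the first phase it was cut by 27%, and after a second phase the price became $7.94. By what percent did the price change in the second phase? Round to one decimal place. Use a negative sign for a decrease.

-51.5%

After the first phase: $22.44 × 0.73 = $16.3812.
Second-phase multiplier: $7.94 ÷ $16.3812 ≈ 0.4847.
That is a change of -51.5%.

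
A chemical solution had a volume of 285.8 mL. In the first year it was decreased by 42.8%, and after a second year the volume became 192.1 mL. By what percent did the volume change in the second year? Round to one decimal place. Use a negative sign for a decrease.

After the first year: 285.8 × 0.572 = 163.4776.
Second-year multiplier: 192.1 ÷ 163.4776 ≈ 1.17508.
That is a change of 17.5%.

17.5%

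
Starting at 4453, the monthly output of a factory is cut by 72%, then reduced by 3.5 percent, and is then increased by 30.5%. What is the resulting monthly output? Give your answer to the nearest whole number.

1570

After the 72% decrease: 4453 × 0.28 = 1246.84.
Apply the 3.5% decrease: 1246.84 × 0.965 = 1203.2006.
Apply the 30.5% increase: 1203.2006 × 1.305 = 1570.176783 ≈ 1570.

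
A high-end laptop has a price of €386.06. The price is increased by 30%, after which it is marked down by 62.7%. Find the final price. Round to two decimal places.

€187.20

Each change multiplies by a factor: 1.3 × 0.373 = 0.4849.
€386.06 × 0.4849 = €187.200494 ≈ €187.20.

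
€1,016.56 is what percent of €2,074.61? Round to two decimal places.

49.00%

€1,016.56 ÷ €2,074.61 ≈ 49.00%.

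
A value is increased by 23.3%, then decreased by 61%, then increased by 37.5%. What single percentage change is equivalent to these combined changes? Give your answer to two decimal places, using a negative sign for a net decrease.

-33.88%

A 23.3% increase multiplies by 1.233.
Then a 61% decrease: 1.233 × 0.39 = 0.48087.
Then a 37.5% increase: 0.48087 × 1.375 = 0.66119625.
Overall factor 0.66119625, i.e. -33.88%.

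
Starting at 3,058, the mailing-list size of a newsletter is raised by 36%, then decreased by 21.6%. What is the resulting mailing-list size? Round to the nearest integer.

Each change multiplies by a factor: 1.36 × 0.784 = 1.06624.
3,058 × 1.06624 = 3260.56192 ≈ 3,261.

3,261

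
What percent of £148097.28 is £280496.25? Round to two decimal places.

189.40%

£280496.25 ÷ £148097.28 ≈ 189.40%.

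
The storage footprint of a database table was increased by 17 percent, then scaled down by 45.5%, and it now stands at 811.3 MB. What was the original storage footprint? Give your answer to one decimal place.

Undoing the 45.5% decrease: 811.3 ÷ 0.545 ≈ 1488.623853.
Undoing the 17% increase: 1488.623853 ÷ 1.17 ≈ 1272.3 MB.

1272.3 MB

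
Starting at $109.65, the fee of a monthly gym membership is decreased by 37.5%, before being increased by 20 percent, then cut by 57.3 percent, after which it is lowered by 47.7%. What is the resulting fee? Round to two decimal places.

After the 37.5% decrease: $109.65 × 0.625 = $68.53125.
20% increase: $68.53125 × 1.2 = $82.2375.
After the 57.3% decrease: $82.2375 × 0.427 = $35.1154125.
Apply the 47.7% decrease: $35.1154125 × 0.523 = $18.3653607375 ≈ $18.37.

$18.37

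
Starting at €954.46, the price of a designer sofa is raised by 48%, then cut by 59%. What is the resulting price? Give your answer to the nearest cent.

€579.17

Apply the 48% increase: €954.46 × 1.48 = €1412.6008.
Apply the 59% decrease: €1412.6008 × 0.41 = €579.166328 ≈ €579.17.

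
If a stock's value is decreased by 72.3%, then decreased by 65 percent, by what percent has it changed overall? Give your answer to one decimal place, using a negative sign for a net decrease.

A 72.3% decrease multiplies by 0.277.
Then a 65% decrease: 0.277 × 0.35 = 0.09695.
Overall factor 0.09695, i.e. -90.3%.

-90.3%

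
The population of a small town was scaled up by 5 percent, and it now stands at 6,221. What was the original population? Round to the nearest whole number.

The overall multiplier applied was 1.05.
So the original population was 6,221 ÷ 1.05 ≈ 5,925.

5,925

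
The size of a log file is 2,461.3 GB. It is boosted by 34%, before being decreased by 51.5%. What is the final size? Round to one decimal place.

Each change multiplies by a factor: 1.34 × 0.485 = 0.6499.
2,461.3 × 0.6499 = 1599.59887 ≈ 1,599.6.

1,599.6 GB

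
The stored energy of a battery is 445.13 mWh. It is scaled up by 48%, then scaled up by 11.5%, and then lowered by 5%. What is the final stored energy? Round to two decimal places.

697.83 mWh

Apply the 48% increase: 445.13 × 1.48 = 658.7924.
After the 11.5% increase: 658.7924 × 1.115 = 734.553526.
After the 5% decrease: 734.553526 × 0.95 = 697.8258497 ≈ 697.83.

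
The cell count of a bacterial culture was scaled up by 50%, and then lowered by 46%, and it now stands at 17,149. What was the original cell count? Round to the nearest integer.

Undoing the 46% decrease: 17,149 ÷ 0.54 ≈ 31757.407407.
Undoing the 50% increase: 31757.407407 ÷ 1.5 ≈ 21,172.

21,172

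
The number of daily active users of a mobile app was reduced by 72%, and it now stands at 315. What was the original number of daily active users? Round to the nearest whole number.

The overall multiplier applied was 0.28.
So the original number of daily active users was 315 ÷ 0.28 = 1,125.

1,125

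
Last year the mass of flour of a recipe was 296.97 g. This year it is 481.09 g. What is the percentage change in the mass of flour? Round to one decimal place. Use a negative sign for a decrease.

62.0%

Change: 481.09 − 296.97 = 184.12.
Relative to the original: 184.12 ÷ 296.97 ≈ 62.0%.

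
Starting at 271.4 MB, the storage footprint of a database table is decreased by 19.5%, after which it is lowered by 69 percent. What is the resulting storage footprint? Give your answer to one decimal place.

67.7 MB

Apply the 19.5% decrease: 271.4 × 0.805 = 218.477.
69% decrease: 218.477 × 0.31 = 67.72787 ≈ 67.7.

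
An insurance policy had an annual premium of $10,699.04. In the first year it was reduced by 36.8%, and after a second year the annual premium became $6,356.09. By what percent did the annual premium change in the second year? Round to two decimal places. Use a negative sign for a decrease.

After the first year: $10,699.04 × 0.632 = $6761.79328.
Second-year multiplier: $6,356.09 ÷ $6761.79328 ≈ 0.940001.
That is a change of -6.00%.

-6.00%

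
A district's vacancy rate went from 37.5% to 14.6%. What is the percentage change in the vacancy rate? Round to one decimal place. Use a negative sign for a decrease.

-61.1%

The change is 14.6 − 37.5 = -22.9 percentage points.
Relative to the original 37.5%, that is -22.9 ÷ 37.5 ≈ -61.1%.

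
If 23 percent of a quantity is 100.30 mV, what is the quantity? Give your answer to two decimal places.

100.30 mV ÷ 0.23 ≈ 436.09 mV.

436.09 mV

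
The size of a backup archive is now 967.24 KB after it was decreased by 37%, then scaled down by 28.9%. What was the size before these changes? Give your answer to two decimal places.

The overall multiplier applied was 0.63 × 0.711 = 0.44793.
So the original size was 967.24 ÷ 0.44793 ≈ 2,159.36 KB.

2,159.36 KB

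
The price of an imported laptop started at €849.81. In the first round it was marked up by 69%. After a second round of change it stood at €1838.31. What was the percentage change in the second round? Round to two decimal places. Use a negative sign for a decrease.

After the first round: €849.81 × 1.69 = €1436.1789.
Second-round multiplier: €1838.31 ÷ €1436.1789 ≈ 1.280001.
That is a change of 28.00%.

28.00%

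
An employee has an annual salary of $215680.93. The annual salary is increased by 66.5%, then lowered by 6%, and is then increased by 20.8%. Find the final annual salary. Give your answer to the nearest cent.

Each change multiplies by a factor: 1.665 × 0.94 × 1.208 = 1.8906408.
$215680.93 × 1.8906408 = $407775.166039944 ≈ $407775.17.

$407775.17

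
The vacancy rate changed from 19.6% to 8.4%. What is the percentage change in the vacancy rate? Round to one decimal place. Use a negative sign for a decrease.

The change is 8.4 − 19.6 = -11.2 percentage points.
Relative to the original 19.6%, that is -11.2 ÷ 19.6 ≈ -57.1%.

-57.1%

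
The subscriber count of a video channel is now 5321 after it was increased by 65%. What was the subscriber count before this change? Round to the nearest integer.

3225

The overall multiplier applied was 1.65.
So the original subscriber count was 5321 ÷ 1.65 ≈ 3225.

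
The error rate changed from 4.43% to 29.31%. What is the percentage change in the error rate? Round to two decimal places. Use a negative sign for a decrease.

561.63%

The change is 29.31 − 4.43 = 24.88 percentage points.
Relative to the original 4.43%, that is 24.88 ÷ 4.43 ≈ 561.63%.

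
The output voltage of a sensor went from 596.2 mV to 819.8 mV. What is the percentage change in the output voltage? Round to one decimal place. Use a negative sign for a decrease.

Change: 819.8 − 596.2 = 223.6.
Relative to the original: 223.6 ÷ 596.2 ≈ 37.5%.

37.5%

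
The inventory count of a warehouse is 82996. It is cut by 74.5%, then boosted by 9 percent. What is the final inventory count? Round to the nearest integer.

23069

Apply the 74.5% decrease: 82996 × 0.255 = 21163.98.
9% increase: 21163.98 × 1.09 = 23068.7382 ≈ 23069.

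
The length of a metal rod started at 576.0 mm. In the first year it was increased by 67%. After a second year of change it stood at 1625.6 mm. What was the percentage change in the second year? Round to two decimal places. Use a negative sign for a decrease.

After the first year: 576.0 × 1.67 = 961.92.
Second-year multiplier: 1625.6 ÷ 961.92 ≈ 1.689953.
That is a change of 69.00%.

69.00%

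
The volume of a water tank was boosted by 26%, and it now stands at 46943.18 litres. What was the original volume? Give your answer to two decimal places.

37256.49 litres

The overall multiplier applied was 1.26.
So the original volume was 46943.18 ÷ 1.26 ≈ 37256.49 litres.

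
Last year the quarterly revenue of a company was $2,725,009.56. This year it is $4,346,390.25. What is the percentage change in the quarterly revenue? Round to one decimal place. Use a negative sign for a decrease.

59.5%

Change: $4,346,390.25 − $2,725,009.56 = $1,621,380.69.
Relative to the original: $1,621,380.69 ÷ $2,725,009.56 ≈ 59.5%.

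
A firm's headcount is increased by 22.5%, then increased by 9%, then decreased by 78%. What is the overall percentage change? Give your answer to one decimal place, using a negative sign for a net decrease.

-70.6%

The combined multiplier is 1.225 × 1.09 × 0.22 = 0.293755.
That corresponds to a decrease of 70.6%.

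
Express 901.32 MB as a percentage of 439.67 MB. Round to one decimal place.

205.0%

901.32 MB ÷ 439.67 MB ≈ 205.0%.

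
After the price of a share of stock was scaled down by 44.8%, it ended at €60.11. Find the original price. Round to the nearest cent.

The overall multiplier applied was 0.552.
So the original price was €60.11 ÷ 0.552 ≈ €108.89.

€108.89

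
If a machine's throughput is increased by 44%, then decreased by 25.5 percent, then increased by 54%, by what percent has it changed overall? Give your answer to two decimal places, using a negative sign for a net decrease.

65.21%

A 44% increase multiplies by 1.44.
Then a 25.5% decrease: 1.44 × 0.745 = 1.0728.
Then a 54% increase: 1.0728 × 1.54 = 1.652112.
Overall factor 1.652112, i.e. 65.21%.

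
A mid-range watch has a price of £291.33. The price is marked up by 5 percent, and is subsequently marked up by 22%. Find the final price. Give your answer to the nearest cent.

5% increase: £291.33 × 1.05 = £305.8965.
After the 22% increase: £305.8965 × 1.22 = £373.19373 ≈ £373.19.

£373.19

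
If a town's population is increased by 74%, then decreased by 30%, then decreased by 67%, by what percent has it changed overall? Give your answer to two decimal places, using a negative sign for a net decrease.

The combined multiplier is 1.74 × 0.7 × 0.33 = 0.40194.
That corresponds to a decrease of 59.81%.

-59.81%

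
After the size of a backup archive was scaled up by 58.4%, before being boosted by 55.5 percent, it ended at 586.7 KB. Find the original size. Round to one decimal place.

238.2 KB

Undoing the 55.5% increase: 586.7 ÷ 1.555 ≈ 377.299035.
Undoing the 58.4% increase: 377.299035 ÷ 1.584 ≈ 238.2 KB.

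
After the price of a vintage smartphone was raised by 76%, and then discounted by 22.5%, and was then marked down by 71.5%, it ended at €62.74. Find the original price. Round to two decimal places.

€161.39

Undoing the 71.5% decrease: €62.74 ÷ 0.285 ≈ €220.140351.
Undoing the 22.5% decrease: €220.140351 ÷ 0.775 ≈ €284.052066.
Undoing the 76% increase: €284.052066 ÷ 1.76 ≈ €161.39.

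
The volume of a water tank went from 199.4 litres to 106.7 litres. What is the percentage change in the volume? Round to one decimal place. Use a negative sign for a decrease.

-46.5%

Change: 106.7 − 199.4 = -92.7.
Relative to the original: -92.7 ÷ 199.4 ≈ -46.5%.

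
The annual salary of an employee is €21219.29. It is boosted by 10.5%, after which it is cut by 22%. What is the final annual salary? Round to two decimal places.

Apply the 10.5% increase: €21219.29 × 1.105 = €23447.31545.
After the 22% decrease: €23447.31545 × 0.78 = €18288.906051 ≈ €18288.91.

€18288.91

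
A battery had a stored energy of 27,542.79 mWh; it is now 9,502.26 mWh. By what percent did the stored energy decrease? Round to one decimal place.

Change: 9,502.26 − 27,542.79 = -18,040.53.
Relative to the original: -18,040.53 ÷ 27,542.79 ≈ -65.5%.
So the stored energy decreased by 65.5%.

65.5%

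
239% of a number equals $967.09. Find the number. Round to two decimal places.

$967.09 ÷ 2.39 ≈ $404.64.

$404.64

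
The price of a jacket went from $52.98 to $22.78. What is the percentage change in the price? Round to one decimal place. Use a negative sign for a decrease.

Change: $22.78 − $52.98 = -$30.20.
Relative to the original: -$30.20 ÷ $52.98 ≈ -57.0%.

-57.0%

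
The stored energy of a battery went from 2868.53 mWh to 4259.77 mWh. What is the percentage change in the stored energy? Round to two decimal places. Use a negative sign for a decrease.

48.50%

Change: 4259.77 − 2868.53 = 1391.24.
Relative to the original: 1391.24 ÷ 2868.53 ≈ 48.50%.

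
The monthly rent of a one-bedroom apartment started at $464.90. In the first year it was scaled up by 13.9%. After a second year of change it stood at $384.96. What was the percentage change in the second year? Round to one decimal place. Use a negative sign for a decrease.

After the first year: $464.90 × 1.139 = $529.5211.
Second-year multiplier: $384.96 ÷ $529.5211 ≈ 0.727.
That is a change of -27.3%.

-27.3%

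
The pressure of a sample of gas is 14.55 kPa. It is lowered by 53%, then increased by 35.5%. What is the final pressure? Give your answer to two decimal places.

9.27 kPa

Each change multiplies by a factor: 0.47 × 1.355 = 0.63685.
14.55 × 0.63685 = 9.2661675 ≈ 9.27.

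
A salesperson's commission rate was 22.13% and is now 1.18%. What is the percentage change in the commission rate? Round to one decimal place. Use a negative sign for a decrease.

The change is 1.18 − 22.13 = -20.95 percentage points.
Relative to the original 22.13%, that is -20.95 ÷ 22.13 ≈ -94.7%.

-94.7%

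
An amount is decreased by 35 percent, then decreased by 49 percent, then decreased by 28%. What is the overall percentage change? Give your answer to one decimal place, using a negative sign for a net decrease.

A 35% decrease multiplies by 0.65.
Then a 49% decrease: 0.65 × 0.51 = 0.3315.
Then a 28% decrease: 0.3315 × 0.72 = 0.23868.
Overall factor 0.23868, i.e. -76.1%.

-76.1%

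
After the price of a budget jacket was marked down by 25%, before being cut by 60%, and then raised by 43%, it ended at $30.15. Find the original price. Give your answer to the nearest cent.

$70.28

The overall multiplier applied was 0.75 × 0.4 × 1.43 = 0.429.
So the original price was $30.15 ÷ 0.429 ≈ $70.28.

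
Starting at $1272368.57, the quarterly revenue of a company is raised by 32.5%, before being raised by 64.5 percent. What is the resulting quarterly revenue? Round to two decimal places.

Each change multiplies by a factor: 1.325 × 1.645 = 2.179625.
$1272368.57 × 2.179625 = $2773286.34438625 ≈ $2773286.34.

$2773286.34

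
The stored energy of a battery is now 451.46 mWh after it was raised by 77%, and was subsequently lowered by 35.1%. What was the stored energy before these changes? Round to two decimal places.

393.01 mWh

The overall multiplier applied was 1.77 × 0.649 = 1.14873.
So the original stored energy was 451.46 ÷ 1.14873 ≈ 393.01 mWh.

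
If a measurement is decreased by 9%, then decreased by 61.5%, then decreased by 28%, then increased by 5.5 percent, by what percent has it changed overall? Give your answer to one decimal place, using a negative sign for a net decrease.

-73.4%

A 9% decrease multiplies by 0.91.
Then a 61.5% decrease: 0.91 × 0.385 = 0.35035.
Then a 28% decrease: 0.35035 × 0.72 = 0.252252.
Then a 5.5% increase: 0.252252 × 1.055 = 0.26612586.
Overall factor 0.26612586, i.e. -73.4%.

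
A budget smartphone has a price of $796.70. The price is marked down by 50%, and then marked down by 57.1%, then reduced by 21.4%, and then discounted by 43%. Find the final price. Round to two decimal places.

$76.56

Apply the 50% decrease: $796.70 × 0.5 = $398.35.
57.1% decrease: $398.35 × 0.429 = $170.89215.
21.4% decrease: $170.89215 × 0.786 = $134.3212299.
After the 43% decrease: $134.3212299 × 0.57 = $76.563101043 ≈ $76.56.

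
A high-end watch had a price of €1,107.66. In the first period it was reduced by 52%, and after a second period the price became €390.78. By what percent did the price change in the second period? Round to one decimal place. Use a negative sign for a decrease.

After the first period: €1,107.66 × 0.48 = €531.6768.
Second-period multiplier: €390.78 ÷ €531.6768 ≈ 0.735.
That is a change of -26.5%.

-26.5%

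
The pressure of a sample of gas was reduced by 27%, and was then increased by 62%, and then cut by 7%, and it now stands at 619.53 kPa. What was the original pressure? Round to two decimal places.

563.30 kPa

Undoing the 7% decrease: 619.53 ÷ 0.93 ≈ 666.16129.
Undoing the 62% increase: 666.16129 ÷ 1.62 ≈ 411.210673.
Undoing the 27% decrease: 411.210673 ÷ 0.73 ≈ 563.30 kPa.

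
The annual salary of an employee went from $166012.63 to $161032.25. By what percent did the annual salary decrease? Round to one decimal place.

Change: $161032.25 − $166012.63 = -$4980.38.
Relative to the original: -$4980.38 ÷ $166012.63 ≈ -3.0%.
So the annual salary decreased by 3.0%.

3.0%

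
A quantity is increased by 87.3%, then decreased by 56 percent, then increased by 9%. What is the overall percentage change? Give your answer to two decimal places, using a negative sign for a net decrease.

-10.17%

The combined multiplier is 1.873 × 0.44 × 1.09 = 0.8982908.
That corresponds to a decrease of 10.17%.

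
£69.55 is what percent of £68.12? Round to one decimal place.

£69.55 ÷ £68.12 ≈ 102.1%.

102.1%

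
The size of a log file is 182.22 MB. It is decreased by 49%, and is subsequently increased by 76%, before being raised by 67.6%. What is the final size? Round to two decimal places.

Apply the 49% decrease: 182.22 × 0.51 = 92.9322.
76% increase: 92.9322 × 1.76 = 163.560672.
67.6% increase: 163.560672 × 1.676 = 274.127686272 ≈ 274.13.

274.13 MB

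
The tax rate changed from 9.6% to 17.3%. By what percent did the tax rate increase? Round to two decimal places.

80.21%

The change is 17.3 − 9.6 = 7.7 percentage points.
Relative to the original 9.6%, that is 7.7 ÷ 9.6 ≈ 80.21%.
So the tax rate rose by 80.21%.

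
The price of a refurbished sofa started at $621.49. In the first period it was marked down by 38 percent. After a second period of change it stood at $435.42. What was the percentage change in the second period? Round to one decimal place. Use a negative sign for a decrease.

After the first period: $621.49 × 0.62 = $385.3238.
Second-period multiplier: $435.42 ÷ $385.3238 ≈ 1.13001.
That is a change of 13.0%.

13.0%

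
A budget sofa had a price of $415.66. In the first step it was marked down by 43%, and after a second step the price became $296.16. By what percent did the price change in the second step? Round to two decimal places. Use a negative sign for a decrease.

25.00%

After the first step: $415.66 × 0.57 = $236.9262.
Second-step multiplier: $296.16 ÷ $236.9262 ≈ 1.250009.
That is a change of 25.00%.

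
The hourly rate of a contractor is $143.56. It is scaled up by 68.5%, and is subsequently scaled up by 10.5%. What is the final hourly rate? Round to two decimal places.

$267.30

68.5% increase: $143.56 × 1.685 = $241.8986.
After the 10.5% increase: $241.8986 × 1.105 = $267.297953 ≈ $267.30.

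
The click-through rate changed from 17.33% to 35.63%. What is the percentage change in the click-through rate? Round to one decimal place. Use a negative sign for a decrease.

The change is 35.63 − 17.33 = 18.30 percentage points.
Relative to the original 17.33%, that is 18.30 ÷ 17.33 ≈ 105.6%.

105.6%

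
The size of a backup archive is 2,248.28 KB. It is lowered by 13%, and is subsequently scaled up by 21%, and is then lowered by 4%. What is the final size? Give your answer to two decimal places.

Each change multiplies by a factor: 0.87 × 1.21 × 0.96 = 1.010592.
2,248.28 × 1.010592 = 2272.09378176 ≈ 2,272.09.

2,272.09 KB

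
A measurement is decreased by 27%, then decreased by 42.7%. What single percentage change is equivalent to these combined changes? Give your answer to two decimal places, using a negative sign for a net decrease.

The combined multiplier is 0.73 × 0.573 = 0.41829.
That corresponds to a decrease of 58.17%.

-58.17%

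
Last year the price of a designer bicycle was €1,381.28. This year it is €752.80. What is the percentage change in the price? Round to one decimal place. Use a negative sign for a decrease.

-45.5%

Change: €752.80 − €1,381.28 = -€628.48.
Relative to the original: -€628.48 ÷ €1,381.28 ≈ -45.5%.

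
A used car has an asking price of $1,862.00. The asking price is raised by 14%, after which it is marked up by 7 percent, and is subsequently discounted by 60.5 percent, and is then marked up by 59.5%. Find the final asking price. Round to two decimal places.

Each change multiplies by a factor: 1.14 × 1.07 × 0.395 × 1.595 = 0.768504495.
$1,862.00 × 0.768504495 = $1430.95536969 ≈ $1,430.96.

$1,430.96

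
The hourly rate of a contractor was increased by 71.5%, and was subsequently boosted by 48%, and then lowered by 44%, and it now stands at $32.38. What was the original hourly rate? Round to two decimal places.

$22.78

Undoing the 44% decrease: $32.38 ÷ 0.56 ≈ $57.821429.
Undoing the 48% increase: $57.821429 ÷ 1.48 ≈ $39.068533.
Undoing the 71.5% increase: $39.068533 ÷ 1.715 ≈ $22.78.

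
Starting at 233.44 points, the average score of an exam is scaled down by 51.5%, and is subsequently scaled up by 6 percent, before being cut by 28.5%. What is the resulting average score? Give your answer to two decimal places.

Each change multiplies by a factor: 0.485 × 1.06 × 0.715 = 0.3675815.
233.44 × 0.3675815 = 85.80822536 ≈ 85.81.

85.81 points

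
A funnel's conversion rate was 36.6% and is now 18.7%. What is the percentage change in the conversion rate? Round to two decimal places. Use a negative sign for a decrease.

The change is 18.7 − 36.6 = -17.9 percentage points.
Relative to the original 36.6%, that is -17.9 ÷ 36.6 ≈ -48.91%.

-48.91%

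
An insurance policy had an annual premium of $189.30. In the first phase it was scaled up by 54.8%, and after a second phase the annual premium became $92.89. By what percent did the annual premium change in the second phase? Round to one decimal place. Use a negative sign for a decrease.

After the first phase: $189.30 × 1.548 = $293.0364.
Second-phase multiplier: $92.89 ÷ $293.0364 ≈ 0.31699.
That is a change of -68.3%.

-68.3%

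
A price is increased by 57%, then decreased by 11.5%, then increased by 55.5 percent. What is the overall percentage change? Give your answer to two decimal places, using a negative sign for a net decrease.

A 57% increase multiplies by 1.57.
Then an 11.5% decrease: 1.57 × 0.885 = 1.38945.
Then a 55.5% increase: 1.38945 × 1.555 = 2.16059475.
Overall factor 2.16059475, i.e. 116.06%.

116.06%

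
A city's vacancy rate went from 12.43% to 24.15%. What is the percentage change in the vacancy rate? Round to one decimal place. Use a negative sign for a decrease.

The change is 24.15 − 12.43 = 11.72 percentage points.
Relative to the original 12.43%, that is 11.72 ÷ 12.43 ≈ 94.3%.

94.3%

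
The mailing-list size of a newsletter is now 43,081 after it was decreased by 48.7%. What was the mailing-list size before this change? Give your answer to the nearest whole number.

83,979

The overall multiplier applied was 0.513.
So the original mailing-list size was 43,081 ÷ 0.513 ≈ 83,979.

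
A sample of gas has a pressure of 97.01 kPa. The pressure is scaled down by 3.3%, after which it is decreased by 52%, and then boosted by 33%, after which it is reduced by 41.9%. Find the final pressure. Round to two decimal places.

Each change multiplies by a factor: 0.967 × 0.48 × 1.33 × 0.581 = 0.3586703568.
97.01 × 0.3586703568 = 34.794611313168 ≈ 34.79.

34.79 kPa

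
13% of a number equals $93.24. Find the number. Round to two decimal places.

$717.23

$93.24 ÷ 0.13 ≈ $717.23.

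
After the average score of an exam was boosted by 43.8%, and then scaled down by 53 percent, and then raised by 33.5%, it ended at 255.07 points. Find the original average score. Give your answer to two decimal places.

282.70 points

The overall multiplier applied was 1.438 × 0.47 × 1.335 = 0.9022731.
So the original average score was 255.07 ÷ 0.9022731 ≈ 282.70 points.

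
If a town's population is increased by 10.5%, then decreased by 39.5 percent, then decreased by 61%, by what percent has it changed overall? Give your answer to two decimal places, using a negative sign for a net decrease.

The combined multiplier is 1.105 × 0.605 × 0.39 = 0.26072475.
That corresponds to a decrease of 73.93%.

-73.93%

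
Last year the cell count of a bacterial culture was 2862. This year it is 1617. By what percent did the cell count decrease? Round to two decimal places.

43.50%

Change: 1617 − 2862 = -1245.
Relative to the original: -1245 ÷ 2862 ≈ -43.50%.
So the cell count decreased by 43.50%.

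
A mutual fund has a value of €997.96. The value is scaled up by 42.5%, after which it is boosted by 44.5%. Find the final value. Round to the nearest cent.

€2054.92

Apply the 42.5% increase: €997.96 × 1.425 = €1422.093.
44.5% increase: €1422.093 × 1.445 = €2054.924385 ≈ €2054.92.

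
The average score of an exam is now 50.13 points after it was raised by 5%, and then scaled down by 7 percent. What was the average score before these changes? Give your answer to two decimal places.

51.34 points

Undoing the 7% decrease: 50.13 ÷ 0.93 ≈ 53.903226.
Undoing the 5% increase: 53.903226 ÷ 1.05 ≈ 51.34 points.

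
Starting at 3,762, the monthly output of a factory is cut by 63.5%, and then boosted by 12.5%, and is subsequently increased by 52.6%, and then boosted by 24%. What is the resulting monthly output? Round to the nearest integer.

Each change multiplies by a factor: 0.365 × 1.125 × 1.526 × 1.24 = 0.77700105.
3,762 × 0.77700105 = 2923.0779501 ≈ 2,923.

2,923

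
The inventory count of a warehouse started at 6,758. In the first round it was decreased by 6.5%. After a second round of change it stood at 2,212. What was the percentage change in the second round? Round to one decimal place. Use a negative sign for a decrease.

-65.0%

After the first round: 6,758 × 0.935 = 6318.73.
Second-round multiplier: 2,212 ÷ 6318.73 ≈ 0.35007.
That is a change of -65.0%.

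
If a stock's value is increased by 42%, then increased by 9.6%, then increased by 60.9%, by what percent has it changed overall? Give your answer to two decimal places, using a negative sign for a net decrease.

150.41%

The combined multiplier is 1.42 × 1.096 × 1.609 = 2.50411888.
That corresponds to an increase of 150.41%.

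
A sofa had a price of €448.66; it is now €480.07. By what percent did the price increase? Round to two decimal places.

Change: €480.07 − €448.66 = €31.41.
Relative to the original: €31.41 ÷ €448.66 ≈ 7.00%.
So the price increased by 7.00%.

7.00%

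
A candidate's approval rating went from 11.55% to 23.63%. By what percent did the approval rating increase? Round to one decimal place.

104.6%

The change is 23.63 − 11.55 = 12.08 percentage points.
Relative to the original 11.55%, that is 12.08 ÷ 11.55 ≈ 104.6%.
So the approval rating rose by 104.6%.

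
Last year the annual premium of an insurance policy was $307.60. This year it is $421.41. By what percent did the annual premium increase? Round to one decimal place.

Change: $421.41 − $307.60 = $113.81.
Relative to the original: $113.81 ÷ $307.60 ≈ 37.0%.
So the annual premium increased by 37.0%.

37.0%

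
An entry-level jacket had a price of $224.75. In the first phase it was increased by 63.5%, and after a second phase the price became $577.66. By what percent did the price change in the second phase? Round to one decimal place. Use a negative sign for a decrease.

After the first phase: $224.75 × 1.635 = $367.46625.
Second-phase multiplier: $577.66 ÷ $367.46625 ≈ 1.57201.
That is a change of 57.2%.

57.2%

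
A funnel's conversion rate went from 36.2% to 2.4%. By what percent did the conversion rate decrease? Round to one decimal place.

93.4%

The change is 2.4 − 36.2 = -33.8 percentage points.
Relative to the original 36.2%, that is -33.8 ÷ 36.2 ≈ -93.4%.
So the conversion rate fell by 93.4%.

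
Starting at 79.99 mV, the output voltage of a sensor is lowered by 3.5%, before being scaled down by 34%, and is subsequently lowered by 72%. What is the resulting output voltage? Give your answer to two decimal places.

14.26 mV

Apply the 3.5% decrease: 79.99 × 0.965 = 77.19035.
After the 34% decrease: 77.19035 × 0.66 = 50.945631.
Apply the 72% decrease: 50.945631 × 0.28 = 14.26477668 ≈ 14.26.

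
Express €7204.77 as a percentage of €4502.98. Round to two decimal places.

160.00%

€7204.77 ÷ €4502.98 ≈ 160.00%.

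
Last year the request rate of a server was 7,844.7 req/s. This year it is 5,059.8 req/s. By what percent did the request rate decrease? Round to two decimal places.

Change: 5,059.8 − 7,844.7 = -2,784.9.
Relative to the original: -2,784.9 ÷ 7,844.7 ≈ -35.50%.
So the request rate decreased by 35.50%.

35.50%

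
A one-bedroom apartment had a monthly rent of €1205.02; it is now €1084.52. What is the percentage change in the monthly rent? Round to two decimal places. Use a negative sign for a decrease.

Change: €1084.52 − €1205.02 = -€120.50.
Relative to the original: -€120.50 ÷ €1205.02 ≈ -10.00%.

-10.00%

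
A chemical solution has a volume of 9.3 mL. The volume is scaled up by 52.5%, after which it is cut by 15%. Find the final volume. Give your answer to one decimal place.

Each change multiplies by a factor: 1.525 × 0.85 = 1.29625.
9.3 × 1.29625 = 12.055125 ≈ 12.1.

12.1 mL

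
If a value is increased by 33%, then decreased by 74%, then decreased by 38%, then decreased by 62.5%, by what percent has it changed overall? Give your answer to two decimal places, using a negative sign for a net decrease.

-91.96%

The combined multiplier is 1.33 × 0.26 × 0.62 × 0.375 = 0.0803985.
That corresponds to a decrease of 91.96%.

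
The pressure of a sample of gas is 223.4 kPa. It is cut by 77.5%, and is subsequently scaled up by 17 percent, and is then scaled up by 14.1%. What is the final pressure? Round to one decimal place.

67.1 kPa

Apply the 77.5% decrease: 223.4 × 0.225 = 50.265.
After the 17% increase: 50.265 × 1.17 = 58.81005.
After the 14.1% increase: 58.81005 × 1.141 = 67.10226705 ≈ 67.1.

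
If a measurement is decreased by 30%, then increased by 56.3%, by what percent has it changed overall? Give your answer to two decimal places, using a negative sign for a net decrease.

9.41%

A 30% decrease multiplies by 0.7.
Then a 56.3% increase: 0.7 × 1.563 = 1.0941.
Overall factor 1.0941, i.e. 9.41%.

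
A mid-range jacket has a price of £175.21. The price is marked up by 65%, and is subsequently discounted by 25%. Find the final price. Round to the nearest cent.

£216.82

Each change multiplies by a factor: 1.65 × 0.75 = 1.2375.
£175.21 × 1.2375 = £216.822375 ≈ £216.82.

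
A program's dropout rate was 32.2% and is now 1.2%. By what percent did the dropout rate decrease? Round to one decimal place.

96.3%

The change is 1.2 − 32.2 = -31.0 percentage points.
Relative to the original 32.2%, that is -31.0 ÷ 32.2 ≈ -96.3%.
So the dropout rate fell by 96.3%.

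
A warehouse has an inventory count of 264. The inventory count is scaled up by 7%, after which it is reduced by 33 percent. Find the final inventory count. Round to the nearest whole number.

Apply the 7% increase: 264 × 1.07 = 282.48.
Apply the 33% decrease: 282.48 × 0.67 = 189.2616 ≈ 189.

189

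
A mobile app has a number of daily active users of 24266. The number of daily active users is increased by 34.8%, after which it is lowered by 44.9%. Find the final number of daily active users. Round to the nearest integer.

18024

Each change multiplies by a factor: 1.348 × 0.551 = 0.742748.
24266 × 0.742748 = 18023.522968 ≈ 18024.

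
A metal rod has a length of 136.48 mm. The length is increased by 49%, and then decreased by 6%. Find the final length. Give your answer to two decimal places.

191.15 mm

49% increase: 136.48 × 1.49 = 203.3552.
After the 6% decrease: 203.3552 × 0.94 = 191.153888 ≈ 191.15.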